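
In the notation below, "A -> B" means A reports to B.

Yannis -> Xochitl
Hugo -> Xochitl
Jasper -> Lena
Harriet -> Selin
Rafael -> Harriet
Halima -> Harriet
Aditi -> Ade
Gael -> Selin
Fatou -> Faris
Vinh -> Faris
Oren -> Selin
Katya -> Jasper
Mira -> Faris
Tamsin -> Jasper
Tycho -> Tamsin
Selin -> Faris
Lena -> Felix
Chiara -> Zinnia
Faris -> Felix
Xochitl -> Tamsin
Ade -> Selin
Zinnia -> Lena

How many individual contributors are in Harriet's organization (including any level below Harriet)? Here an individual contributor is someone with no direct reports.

2

The people in Harriet's organization with no one reporting to them are Rafael, Halima. That is 2.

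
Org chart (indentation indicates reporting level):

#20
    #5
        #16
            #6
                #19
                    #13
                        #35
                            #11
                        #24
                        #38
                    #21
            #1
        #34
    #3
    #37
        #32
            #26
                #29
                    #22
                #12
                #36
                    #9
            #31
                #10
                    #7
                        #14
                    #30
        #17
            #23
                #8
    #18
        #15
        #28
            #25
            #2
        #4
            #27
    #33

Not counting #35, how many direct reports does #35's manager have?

2

#35 reports to #13. #13's other direct reports are #24, #38 — 2 peers.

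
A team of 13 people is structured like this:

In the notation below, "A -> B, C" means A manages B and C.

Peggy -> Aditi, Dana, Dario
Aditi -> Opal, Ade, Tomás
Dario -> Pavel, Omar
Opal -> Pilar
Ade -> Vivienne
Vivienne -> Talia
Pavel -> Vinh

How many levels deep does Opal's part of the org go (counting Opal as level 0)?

The longest chain under Opal runs Opal → Pilar, which is 1 level below Opal.

1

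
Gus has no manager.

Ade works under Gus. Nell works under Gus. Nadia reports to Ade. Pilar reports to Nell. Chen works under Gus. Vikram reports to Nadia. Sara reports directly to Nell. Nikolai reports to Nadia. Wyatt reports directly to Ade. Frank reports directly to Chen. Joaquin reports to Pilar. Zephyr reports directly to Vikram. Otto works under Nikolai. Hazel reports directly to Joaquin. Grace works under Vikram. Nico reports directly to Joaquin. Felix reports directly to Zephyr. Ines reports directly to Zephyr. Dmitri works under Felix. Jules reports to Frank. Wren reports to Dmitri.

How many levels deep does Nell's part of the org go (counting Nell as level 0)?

The longest chain under Nell runs Nell → Pilar → Joaquin → Nico, which is 3 levels below Nell.

3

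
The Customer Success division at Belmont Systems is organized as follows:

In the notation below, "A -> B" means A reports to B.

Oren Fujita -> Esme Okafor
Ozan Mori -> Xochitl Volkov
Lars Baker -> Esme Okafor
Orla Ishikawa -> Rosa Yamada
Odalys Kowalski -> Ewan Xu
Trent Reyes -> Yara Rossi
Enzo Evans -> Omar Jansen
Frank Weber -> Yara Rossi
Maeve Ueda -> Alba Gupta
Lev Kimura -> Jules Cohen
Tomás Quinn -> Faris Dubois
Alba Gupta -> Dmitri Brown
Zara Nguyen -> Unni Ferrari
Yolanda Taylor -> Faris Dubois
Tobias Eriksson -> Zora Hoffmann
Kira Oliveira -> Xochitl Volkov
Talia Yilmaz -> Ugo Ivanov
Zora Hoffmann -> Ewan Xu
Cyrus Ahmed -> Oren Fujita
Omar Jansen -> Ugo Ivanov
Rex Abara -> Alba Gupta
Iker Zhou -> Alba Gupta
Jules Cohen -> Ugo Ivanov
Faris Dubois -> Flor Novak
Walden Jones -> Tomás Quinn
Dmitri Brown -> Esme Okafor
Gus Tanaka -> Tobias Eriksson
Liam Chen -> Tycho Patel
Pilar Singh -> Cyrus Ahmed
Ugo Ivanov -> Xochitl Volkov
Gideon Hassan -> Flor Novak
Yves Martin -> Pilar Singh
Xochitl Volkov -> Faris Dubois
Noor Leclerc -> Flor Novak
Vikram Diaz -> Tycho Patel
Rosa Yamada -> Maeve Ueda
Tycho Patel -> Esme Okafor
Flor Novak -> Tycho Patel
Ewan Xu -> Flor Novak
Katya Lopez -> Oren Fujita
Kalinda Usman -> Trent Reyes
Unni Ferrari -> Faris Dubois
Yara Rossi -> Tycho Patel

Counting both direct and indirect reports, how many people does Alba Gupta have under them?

5

Alba Gupta directly manages Maeve Ueda, Iker Zhou, Rex Abara. Under Maeve Ueda: Rosa Yamada, Orla Ishikawa (2). Iker Zhou has no reports. Rex Abara has no reports. So Alba Gupta's organization is 3 direct reports plus everyone under them: 3 + 1 + 1 = 5.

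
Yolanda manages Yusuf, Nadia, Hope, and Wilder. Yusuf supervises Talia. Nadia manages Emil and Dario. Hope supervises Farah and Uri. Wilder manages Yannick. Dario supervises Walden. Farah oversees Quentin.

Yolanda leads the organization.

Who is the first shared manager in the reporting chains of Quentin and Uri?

Quentin's chain of managers is Farah, Hope, Yolanda. Uri's chain of managers is Hope, Yolanda. The first manager that appears in both chains is Hope.

Hope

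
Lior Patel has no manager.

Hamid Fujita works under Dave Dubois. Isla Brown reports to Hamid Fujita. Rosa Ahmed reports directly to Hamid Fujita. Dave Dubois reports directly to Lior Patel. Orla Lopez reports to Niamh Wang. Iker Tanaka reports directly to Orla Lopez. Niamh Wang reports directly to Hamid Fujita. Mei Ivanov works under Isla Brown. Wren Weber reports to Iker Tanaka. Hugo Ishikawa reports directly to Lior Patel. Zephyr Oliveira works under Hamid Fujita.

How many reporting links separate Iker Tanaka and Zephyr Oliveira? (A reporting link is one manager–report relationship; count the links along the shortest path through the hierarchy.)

Iker Tanaka is 3 levels below Hamid Fujita, and Zephyr Oliveira is 1 level below Hamid Fujita (their lowest common manager). The shortest path runs up from Iker Tanaka to Hamid Fujita and back down to Zephyr Oliveira: 3 + 1 = 4 links.

4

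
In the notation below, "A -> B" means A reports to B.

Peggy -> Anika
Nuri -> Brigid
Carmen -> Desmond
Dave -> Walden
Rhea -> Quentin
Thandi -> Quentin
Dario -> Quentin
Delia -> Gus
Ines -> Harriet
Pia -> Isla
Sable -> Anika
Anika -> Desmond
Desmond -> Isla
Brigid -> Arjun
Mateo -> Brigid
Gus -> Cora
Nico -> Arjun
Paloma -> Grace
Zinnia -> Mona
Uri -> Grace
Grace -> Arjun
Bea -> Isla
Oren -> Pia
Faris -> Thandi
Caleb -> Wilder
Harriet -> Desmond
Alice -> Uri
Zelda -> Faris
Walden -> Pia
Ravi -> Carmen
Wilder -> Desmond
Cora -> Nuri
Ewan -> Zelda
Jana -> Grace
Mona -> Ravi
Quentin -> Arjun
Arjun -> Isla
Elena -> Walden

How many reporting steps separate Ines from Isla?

Chain from Ines up to Isla: Ines → Harriet → Desmond → Isla. That is 3 steps up, so Ines is 3 levels below Isla.

3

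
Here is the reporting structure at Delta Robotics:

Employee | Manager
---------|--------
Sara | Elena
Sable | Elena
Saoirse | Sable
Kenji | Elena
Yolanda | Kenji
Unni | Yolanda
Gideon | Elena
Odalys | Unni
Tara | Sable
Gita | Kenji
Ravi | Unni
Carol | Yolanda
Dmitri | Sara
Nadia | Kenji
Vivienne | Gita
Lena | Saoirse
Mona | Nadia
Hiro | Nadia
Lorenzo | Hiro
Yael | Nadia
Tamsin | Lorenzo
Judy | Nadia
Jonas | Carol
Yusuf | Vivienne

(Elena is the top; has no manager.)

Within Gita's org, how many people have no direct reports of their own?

1

The only person in Gita's organization with no one reporting to them is Yusuf. That is 1.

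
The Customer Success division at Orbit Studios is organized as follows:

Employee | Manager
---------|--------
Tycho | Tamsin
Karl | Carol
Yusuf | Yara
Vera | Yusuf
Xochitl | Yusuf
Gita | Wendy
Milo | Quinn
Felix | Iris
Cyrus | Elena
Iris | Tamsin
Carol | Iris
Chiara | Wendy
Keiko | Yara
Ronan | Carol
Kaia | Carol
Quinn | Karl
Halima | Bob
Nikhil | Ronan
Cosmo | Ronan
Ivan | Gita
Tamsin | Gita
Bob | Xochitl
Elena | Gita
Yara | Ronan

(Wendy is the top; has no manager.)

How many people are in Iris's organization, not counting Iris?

Iris directly manages Carol, Felix. Under Carol: Kaia, Karl, Quinn, Milo, Ronan, Nikhil, Cosmo, Yara, Keiko, Yusuf, Vera, Xochitl, Bob, Halima (14). Felix has no reports. So Iris's organization is 2 direct reports plus everyone under them: 15 + 1 = 16.

16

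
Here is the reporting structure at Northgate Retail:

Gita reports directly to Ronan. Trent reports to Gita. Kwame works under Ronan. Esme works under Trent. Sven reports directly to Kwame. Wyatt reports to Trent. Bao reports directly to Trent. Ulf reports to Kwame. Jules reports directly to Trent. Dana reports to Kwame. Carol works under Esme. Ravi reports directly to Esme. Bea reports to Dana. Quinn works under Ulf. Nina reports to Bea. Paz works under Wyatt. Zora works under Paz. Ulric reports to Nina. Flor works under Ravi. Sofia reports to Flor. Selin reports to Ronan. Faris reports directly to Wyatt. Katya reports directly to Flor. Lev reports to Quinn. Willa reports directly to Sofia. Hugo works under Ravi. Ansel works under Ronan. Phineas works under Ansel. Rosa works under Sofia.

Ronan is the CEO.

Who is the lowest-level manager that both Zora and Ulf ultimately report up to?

Ronan

Zora's chain of managers is Paz, Wyatt, Trent, Gita, Ronan. Ulf's chain of managers is Kwame, Ronan. The first manager that appears in both chains is Ronan.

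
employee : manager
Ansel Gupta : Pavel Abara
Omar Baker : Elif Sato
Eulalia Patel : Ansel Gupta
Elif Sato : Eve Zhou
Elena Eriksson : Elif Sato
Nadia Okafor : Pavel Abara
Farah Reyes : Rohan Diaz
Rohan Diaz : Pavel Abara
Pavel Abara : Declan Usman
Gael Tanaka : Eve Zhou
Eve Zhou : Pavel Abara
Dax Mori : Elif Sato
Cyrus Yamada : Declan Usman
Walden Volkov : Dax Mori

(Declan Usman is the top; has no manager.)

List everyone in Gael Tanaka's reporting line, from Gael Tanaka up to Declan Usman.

Gael Tanaka -> Eve Zhou -> Pavel Abara -> Declan Usman

Gael Tanaka reports to Eve Zhou. Eve Zhou reports to Pavel Abara. Pavel Abara reports to Declan Usman. Declan Usman is at the top.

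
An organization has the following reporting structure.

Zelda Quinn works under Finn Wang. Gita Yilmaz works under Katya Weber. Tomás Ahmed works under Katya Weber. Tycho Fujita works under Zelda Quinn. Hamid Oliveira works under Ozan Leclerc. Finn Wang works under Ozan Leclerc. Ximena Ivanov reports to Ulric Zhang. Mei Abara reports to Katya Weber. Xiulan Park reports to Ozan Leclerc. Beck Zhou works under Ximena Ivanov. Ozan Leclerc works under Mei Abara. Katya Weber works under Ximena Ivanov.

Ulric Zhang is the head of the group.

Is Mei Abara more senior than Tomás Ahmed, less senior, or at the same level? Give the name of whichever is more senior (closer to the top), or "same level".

Both Mei Abara and Tomás Ahmed are 3 levels below Ulric Zhang.

same level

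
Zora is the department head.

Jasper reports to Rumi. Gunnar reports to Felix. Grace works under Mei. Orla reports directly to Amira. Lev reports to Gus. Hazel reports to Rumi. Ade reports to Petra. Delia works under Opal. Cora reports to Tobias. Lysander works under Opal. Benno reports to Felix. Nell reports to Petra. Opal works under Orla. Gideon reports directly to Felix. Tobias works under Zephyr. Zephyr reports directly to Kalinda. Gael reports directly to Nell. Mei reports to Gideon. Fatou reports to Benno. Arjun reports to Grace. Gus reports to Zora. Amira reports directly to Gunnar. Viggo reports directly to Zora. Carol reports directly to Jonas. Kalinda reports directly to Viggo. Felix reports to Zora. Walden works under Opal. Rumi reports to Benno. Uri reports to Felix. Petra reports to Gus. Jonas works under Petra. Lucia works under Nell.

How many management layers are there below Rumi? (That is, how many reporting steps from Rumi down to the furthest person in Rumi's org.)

The longest chain under Rumi runs Rumi → Jasper, which is 1 level below Rumi.

1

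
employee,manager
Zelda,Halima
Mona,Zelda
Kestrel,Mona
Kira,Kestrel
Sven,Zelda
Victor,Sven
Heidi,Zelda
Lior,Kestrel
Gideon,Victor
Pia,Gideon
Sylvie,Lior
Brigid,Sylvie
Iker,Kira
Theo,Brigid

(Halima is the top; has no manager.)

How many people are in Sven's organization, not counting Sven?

Sven directly manages Victor. Under Victor: Gideon, Pia (2). That's 3 in total.

3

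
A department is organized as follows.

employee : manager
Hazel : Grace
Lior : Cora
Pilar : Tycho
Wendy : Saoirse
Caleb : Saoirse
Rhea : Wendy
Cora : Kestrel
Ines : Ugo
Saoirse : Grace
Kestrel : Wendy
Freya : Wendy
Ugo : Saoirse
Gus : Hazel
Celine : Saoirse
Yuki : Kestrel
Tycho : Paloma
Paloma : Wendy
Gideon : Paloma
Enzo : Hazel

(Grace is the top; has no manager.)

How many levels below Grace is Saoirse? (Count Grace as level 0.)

1

Chain from Saoirse up to Grace: Saoirse → Grace. That is 1 step up, so Saoirse is 1 level below Grace.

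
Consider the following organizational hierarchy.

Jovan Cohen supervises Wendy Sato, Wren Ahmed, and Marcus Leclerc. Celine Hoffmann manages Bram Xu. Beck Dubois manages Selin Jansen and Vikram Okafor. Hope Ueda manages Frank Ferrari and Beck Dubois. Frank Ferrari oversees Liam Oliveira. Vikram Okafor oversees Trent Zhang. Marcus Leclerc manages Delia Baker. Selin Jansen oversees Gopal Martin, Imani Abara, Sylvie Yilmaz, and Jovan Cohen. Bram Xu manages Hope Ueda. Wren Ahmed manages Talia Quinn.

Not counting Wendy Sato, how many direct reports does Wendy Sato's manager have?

2

Wendy Sato reports to Jovan Cohen. Jovan Cohen's other direct reports are Wren Ahmed, Marcus Leclerc — 2 peers.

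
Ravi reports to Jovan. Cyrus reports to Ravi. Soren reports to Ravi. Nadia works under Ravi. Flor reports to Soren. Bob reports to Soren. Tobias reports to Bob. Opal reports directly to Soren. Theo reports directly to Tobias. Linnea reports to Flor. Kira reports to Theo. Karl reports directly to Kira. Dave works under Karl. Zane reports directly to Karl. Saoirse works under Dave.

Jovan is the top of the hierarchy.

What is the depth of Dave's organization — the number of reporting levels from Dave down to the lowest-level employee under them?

The longest chain under Dave runs Dave → Saoirse, which is 1 level below Dave.

1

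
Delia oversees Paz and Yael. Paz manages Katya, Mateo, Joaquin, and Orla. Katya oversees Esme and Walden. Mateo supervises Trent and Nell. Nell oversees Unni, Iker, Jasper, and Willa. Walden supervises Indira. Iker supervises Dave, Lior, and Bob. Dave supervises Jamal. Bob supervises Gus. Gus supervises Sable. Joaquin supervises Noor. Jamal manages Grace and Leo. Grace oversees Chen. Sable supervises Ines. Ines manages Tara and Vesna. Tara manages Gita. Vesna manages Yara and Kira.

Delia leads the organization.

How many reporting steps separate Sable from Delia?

7

Chain from Sable up to Delia: Sable → Gus → Bob → Iker → Nell → Mateo → Paz → Delia. That is 7 steps up, so Sable is 7 levels below Delia.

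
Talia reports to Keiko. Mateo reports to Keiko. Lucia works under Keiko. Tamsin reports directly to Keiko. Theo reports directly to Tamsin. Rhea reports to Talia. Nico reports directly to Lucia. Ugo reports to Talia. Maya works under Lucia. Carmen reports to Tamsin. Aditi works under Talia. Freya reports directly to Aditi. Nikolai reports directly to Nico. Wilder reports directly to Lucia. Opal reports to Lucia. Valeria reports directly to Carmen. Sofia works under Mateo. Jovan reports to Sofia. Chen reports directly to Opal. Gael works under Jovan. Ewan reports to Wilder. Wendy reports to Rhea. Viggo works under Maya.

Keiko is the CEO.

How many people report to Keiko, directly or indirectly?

23

Keiko directly manages Talia, Mateo, Lucia, Tamsin. Under Talia: Aditi, Freya, Ugo, Rhea, Wendy (5). Under Mateo: Sofia, Jovan, Gael (3). Under Lucia: Opal, Chen, Wilder, Ewan, Maya, Viggo, Nico, Nikolai (8). Under Tamsin: Carmen, Valeria, Theo (3). So Keiko's organization is 4 direct reports plus everyone under them: 6 + 4 + 9 + 4 = 23.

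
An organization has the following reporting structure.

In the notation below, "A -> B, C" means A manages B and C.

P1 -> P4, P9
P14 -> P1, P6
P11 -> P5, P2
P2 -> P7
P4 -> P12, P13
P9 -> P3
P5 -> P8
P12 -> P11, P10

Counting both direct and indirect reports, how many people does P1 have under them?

11

P1 directly manages P4, P9. Under P4: P13, P12, P10, P11, P2, P7, P5, P8 (8). Under P9: P3 (1). So P1's organization is 2 direct reports plus everyone under them: 9 + 2 = 11.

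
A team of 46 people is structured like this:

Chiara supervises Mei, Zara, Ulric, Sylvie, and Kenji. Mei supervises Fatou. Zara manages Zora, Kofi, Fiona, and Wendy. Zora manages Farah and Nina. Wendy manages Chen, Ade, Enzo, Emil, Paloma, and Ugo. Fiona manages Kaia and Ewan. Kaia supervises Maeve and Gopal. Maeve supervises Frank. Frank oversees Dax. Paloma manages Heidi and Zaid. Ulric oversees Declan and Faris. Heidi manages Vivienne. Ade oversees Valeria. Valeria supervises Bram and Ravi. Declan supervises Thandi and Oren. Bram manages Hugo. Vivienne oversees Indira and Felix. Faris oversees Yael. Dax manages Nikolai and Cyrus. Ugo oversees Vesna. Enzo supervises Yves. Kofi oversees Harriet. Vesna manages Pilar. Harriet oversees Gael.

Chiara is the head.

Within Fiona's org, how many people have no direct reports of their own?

4

The people in Fiona's organization with no one reporting to them are Ewan, Gopal, Cyrus, Nikolai. That is 4.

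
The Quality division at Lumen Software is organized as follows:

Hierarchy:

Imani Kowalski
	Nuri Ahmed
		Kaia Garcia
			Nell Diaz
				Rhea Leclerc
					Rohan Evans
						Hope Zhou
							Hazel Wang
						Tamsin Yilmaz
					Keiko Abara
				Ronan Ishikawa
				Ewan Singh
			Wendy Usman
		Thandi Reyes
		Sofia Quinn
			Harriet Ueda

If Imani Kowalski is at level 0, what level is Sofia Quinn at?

2

Chain from Sofia Quinn up to Imani Kowalski: Sofia Quinn → Nuri Ahmed → Imani Kowalski. That is 2 steps up, so Sofia Quinn is 2 levels below Imani Kowalski.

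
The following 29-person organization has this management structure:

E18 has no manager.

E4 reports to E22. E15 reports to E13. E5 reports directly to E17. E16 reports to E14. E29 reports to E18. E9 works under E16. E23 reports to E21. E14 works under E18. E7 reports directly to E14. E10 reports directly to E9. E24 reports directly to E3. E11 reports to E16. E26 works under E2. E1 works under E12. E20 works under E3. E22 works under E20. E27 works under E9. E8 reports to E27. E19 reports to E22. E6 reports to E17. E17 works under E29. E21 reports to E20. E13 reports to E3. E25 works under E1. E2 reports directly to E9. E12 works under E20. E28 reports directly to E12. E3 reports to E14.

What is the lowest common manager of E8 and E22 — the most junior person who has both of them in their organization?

E8's chain of managers is E27, E9, E16, E14, E18. E22's chain of managers is E20, E3, E14, E18. The first manager that appears in both chains is E14.

E14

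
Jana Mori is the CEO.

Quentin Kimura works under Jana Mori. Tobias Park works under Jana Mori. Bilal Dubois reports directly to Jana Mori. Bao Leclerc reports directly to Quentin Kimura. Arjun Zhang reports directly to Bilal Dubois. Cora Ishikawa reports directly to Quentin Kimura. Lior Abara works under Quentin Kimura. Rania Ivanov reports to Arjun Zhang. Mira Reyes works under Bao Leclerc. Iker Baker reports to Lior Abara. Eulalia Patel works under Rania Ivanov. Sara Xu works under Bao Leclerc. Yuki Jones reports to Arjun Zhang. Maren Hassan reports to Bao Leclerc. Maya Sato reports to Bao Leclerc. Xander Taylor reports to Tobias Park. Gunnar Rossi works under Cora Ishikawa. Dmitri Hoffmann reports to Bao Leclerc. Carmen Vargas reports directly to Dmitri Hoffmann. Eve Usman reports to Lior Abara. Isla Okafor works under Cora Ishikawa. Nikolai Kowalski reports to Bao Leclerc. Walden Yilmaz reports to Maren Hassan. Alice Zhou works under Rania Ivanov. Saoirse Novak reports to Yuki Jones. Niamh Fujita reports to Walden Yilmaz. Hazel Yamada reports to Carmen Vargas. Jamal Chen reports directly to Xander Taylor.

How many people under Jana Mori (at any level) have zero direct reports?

14

The people in Jana Mori's organization with no one reporting to them are Saoirse Novak, Alice Zhou, Eulalia Patel, Jamal Chen, Eve Usman, Iker Baker, Isla Okafor, Gunnar Rossi, Nikolai Kowalski, Hazel Yamada, Maya Sato, Niamh Fujita, Sara Xu, Mira Reyes. That is 14.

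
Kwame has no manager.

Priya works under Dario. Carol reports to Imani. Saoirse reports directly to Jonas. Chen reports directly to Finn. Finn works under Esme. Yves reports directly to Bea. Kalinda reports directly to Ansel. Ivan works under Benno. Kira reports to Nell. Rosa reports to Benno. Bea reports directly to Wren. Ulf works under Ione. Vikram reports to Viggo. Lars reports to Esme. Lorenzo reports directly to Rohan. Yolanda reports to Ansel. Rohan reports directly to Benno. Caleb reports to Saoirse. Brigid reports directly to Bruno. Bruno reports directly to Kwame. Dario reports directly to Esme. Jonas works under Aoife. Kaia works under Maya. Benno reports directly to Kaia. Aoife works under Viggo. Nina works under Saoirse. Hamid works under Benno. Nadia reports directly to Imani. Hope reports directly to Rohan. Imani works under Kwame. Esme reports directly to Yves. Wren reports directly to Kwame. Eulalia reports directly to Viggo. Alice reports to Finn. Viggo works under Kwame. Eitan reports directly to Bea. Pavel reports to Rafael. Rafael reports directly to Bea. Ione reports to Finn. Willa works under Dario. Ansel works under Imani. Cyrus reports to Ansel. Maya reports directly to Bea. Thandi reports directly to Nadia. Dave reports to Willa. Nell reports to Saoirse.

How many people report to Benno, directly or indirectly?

6

Benno directly manages Rohan, Rosa, Hamid, Ivan. Under Rohan: Hope, Lorenzo (2). Rosa has no reports. Hamid has no reports. Ivan has no reports. So Benno's organization is 4 direct reports plus everyone under them: 3 + 1 + 1 + 1 = 6.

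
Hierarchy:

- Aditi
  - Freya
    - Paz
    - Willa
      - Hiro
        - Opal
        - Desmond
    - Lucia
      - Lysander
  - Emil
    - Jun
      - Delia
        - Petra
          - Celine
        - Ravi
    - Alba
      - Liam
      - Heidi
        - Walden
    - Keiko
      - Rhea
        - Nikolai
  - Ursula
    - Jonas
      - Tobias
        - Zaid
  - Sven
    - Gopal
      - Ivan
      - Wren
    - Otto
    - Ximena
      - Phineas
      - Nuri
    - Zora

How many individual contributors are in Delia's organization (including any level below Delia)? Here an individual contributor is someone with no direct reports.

2

The people in Delia's organization with no one reporting to them are Ravi, Celine. That is 2.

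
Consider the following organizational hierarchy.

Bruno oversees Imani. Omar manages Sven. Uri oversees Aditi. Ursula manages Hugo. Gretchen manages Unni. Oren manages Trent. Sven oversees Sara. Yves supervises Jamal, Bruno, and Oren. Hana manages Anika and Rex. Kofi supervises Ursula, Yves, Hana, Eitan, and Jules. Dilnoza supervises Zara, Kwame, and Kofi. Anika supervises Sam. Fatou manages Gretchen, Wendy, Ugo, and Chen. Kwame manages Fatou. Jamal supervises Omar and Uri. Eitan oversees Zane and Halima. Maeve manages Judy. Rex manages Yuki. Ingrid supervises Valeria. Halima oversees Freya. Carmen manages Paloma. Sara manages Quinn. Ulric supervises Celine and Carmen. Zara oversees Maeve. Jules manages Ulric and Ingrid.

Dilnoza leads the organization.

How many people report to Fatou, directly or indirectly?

Fatou directly manages Gretchen, Ugo, Wendy, Chen. Under Gretchen: Unni (1). Ugo has no reports. Wendy has no reports. Chen has no reports. So Fatou's organization is 4 direct reports plus everyone under them: 2 + 1 + 1 + 1 = 5.

5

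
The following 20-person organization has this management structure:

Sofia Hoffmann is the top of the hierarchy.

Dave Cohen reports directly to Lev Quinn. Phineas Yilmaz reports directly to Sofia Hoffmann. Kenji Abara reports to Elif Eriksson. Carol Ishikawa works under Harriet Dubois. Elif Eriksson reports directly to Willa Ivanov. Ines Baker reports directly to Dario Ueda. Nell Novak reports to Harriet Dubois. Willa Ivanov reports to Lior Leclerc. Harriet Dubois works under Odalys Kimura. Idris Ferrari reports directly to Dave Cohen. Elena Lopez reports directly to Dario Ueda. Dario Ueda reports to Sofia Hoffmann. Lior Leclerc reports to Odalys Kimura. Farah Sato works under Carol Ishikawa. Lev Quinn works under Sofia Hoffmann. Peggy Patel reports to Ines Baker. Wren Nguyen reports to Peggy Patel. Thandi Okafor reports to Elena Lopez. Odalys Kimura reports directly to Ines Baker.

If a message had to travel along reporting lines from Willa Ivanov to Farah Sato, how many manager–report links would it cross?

5

Willa Ivanov is 2 levels below Odalys Kimura, and Farah Sato is 3 levels below Odalys Kimura (their lowest common manager). The shortest path runs up from Willa Ivanov to Odalys Kimura and back down to Farah Sato: 2 + 3 = 5 links.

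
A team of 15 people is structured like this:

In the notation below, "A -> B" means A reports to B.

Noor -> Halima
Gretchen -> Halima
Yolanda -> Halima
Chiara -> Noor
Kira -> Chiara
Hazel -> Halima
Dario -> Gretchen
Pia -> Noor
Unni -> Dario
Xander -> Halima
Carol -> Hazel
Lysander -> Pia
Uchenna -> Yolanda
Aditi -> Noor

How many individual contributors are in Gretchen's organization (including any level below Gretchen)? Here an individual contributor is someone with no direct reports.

1

The only person in Gretchen's organization with no one reporting to them is Unni. That is 1.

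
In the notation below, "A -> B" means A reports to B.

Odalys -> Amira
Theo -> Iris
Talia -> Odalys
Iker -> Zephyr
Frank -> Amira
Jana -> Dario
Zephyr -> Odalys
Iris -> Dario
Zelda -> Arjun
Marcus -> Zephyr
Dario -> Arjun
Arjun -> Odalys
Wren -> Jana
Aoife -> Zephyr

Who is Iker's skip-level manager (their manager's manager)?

Iker reports to Zephyr, and Zephyr reports to Odalys. So Iker's skip-level manager is Odalys.

Odalys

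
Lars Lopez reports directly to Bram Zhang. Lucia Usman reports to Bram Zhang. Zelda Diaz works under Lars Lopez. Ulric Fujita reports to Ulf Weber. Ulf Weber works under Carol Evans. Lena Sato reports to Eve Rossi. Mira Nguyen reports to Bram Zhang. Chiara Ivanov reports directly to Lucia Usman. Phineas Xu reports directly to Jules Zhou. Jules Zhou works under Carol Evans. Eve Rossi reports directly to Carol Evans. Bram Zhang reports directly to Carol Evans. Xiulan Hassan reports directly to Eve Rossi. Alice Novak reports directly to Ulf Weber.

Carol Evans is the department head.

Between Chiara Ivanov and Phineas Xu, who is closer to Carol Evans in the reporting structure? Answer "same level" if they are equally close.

Chiara Ivanov is 3 levels below Carol Evans; Phineas Xu is 2. Phineas Xu is higher.

Phineas Xu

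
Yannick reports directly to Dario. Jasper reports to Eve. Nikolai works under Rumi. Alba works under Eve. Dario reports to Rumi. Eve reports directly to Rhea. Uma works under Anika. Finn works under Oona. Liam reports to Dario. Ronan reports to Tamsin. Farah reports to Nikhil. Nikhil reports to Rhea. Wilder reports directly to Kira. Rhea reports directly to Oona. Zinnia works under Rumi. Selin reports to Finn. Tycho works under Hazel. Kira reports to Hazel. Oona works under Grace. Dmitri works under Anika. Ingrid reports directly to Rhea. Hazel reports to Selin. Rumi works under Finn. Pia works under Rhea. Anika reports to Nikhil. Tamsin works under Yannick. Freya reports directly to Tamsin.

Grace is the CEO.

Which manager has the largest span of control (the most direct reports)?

Direct-report counts: Grace has 1; Oona has 2; Rhea has 4; Nikhil has 2; Anika has 2; Eve has 2; Finn has 2; Rumi has 3; Dario has 2; Yannick has 1; Tamsin has 2; Selin has 1; Hazel has 2; Kira has 1. The largest is 4, held by Rhea.

Rhea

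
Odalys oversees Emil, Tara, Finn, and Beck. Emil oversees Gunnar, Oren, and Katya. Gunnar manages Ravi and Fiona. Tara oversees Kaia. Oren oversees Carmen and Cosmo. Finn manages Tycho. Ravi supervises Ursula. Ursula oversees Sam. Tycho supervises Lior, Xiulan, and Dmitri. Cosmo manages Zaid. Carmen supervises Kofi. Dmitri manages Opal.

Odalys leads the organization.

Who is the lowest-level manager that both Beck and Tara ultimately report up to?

Beck's chain of managers is Odalys. Tara's chain of managers is Odalys. The first manager that appears in both chains is Odalys.

Odalys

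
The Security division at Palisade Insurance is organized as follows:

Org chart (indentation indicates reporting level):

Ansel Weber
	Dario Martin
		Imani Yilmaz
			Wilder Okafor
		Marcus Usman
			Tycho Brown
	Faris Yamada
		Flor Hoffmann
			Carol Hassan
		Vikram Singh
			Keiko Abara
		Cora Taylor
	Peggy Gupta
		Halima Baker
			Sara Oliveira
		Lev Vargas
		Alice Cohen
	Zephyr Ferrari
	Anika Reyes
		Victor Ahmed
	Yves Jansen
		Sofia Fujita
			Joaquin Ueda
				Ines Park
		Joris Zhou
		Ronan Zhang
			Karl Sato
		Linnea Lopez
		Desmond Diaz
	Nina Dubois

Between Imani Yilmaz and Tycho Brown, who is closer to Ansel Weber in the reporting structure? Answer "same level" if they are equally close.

Imani Yilmaz

Imani Yilmaz is 2 levels below Ansel Weber; Tycho Brown is 3. Imani Yilmaz is higher.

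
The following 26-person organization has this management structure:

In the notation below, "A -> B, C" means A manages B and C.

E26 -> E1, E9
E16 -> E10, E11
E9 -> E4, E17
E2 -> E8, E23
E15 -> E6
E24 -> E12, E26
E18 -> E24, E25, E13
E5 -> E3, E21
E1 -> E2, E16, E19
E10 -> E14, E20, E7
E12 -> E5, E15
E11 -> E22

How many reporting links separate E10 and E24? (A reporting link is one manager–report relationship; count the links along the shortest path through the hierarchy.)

E10 is in E24's organization: the chain from E10 up to E24 is E10 → E16 → E1 → E26 → E24, which is 4 links.

4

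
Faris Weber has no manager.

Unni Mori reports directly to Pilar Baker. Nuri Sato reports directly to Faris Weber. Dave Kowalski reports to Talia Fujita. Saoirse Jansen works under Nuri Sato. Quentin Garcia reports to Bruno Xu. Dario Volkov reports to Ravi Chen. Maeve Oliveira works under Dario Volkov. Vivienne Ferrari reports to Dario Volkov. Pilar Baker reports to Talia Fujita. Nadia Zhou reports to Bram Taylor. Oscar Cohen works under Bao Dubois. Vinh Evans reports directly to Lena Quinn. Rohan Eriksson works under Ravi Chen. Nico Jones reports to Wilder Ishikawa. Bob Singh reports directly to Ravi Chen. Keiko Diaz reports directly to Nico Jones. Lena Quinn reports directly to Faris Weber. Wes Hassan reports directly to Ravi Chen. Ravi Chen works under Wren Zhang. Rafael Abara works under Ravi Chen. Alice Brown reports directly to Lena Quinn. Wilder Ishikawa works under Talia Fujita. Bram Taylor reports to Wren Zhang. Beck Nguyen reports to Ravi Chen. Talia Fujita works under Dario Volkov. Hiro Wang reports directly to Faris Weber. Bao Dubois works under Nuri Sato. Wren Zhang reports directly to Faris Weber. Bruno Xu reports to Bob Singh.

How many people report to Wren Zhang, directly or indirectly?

Wren Zhang directly manages Ravi Chen, Bram Taylor. Under Ravi Chen: Rohan Eriksson, Bob Singh, Bruno Xu, Quentin Garcia, Wes Hassan, Dario Volkov, Vivienne Ferrari, Maeve Oliveira, Talia Fujita, Pilar Baker, Unni Mori, Dave Kowalski, Wilder Ishikawa, Nico Jones, Keiko Diaz, Rafael Abara, Beck Nguyen (17). Under Bram Taylor: Nadia Zhou (1). So Wren Zhang's organization is 2 direct reports plus everyone under them: 18 + 2 = 20.

20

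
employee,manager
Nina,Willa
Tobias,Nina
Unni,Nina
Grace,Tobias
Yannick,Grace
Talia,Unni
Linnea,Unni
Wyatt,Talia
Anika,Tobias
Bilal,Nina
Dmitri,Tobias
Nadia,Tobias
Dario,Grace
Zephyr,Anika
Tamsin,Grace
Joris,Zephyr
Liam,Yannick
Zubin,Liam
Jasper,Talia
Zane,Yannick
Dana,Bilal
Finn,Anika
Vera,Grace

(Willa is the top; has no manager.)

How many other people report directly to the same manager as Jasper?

Jasper reports to Talia. Talia's other direct reports are Wyatt — 1 peer.

1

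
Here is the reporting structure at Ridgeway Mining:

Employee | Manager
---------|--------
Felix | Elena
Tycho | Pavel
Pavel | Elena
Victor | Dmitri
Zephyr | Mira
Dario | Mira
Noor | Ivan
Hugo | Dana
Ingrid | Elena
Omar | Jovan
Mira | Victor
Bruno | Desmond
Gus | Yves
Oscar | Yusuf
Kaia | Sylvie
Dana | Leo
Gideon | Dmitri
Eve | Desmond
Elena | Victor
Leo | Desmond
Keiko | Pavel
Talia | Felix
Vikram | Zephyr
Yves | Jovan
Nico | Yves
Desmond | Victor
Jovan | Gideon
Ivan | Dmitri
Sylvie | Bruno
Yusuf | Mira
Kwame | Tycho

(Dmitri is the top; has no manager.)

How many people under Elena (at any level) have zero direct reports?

4

The people in Elena's organization with no one reporting to them are Ingrid, Talia, Kwame, Keiko. That is 4.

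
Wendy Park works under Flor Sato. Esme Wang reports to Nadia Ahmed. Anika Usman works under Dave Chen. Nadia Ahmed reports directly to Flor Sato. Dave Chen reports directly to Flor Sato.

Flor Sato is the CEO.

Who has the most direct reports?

Flor Sato

Direct-report counts: Flor Sato has 3; Dave Chen has 1; Nadia Ahmed has 1. The largest is 3, held by Flor Sato.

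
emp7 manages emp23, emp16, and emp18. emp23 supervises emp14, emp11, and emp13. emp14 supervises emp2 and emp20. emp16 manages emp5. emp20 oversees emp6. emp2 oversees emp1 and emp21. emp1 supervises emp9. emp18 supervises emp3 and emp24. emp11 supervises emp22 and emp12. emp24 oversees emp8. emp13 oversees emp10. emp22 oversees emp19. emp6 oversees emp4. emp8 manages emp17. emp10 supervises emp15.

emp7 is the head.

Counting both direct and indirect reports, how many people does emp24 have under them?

emp24 directly manages emp8. Under emp8: emp17 (1). That's 2 in total.

2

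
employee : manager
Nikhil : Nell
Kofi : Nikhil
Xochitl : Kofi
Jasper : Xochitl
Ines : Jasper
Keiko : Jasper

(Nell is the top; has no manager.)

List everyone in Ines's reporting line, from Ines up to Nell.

Ines reports to Jasper. Jasper reports to Xochitl. Xochitl reports to Kofi. Kofi reports to Nikhil. Nikhil reports to Nell. Nell is at the top.

Ines -> Jasper -> Xochitl -> Kofi -> Nikhil -> Nell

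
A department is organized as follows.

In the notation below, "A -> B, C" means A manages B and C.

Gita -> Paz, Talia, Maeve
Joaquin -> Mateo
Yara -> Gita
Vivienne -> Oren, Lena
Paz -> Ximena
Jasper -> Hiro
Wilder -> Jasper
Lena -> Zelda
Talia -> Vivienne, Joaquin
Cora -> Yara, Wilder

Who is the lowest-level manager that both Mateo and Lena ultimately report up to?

Mateo's chain of managers is Joaquin, Talia, Gita, Yara, Cora. Lena's chain of managers is Vivienne, Talia, Gita, Yara, Cora. The first manager that appears in both chains is Talia.

Talia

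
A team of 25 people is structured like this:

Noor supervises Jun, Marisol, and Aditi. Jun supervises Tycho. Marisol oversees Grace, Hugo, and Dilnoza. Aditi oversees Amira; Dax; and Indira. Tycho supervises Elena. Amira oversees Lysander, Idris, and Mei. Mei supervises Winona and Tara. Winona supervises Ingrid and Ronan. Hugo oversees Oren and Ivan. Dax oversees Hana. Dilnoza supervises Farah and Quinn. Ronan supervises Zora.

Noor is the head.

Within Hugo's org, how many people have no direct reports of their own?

2

The people in Hugo's organization with no one reporting to them are Ivan, Oren. That is 2.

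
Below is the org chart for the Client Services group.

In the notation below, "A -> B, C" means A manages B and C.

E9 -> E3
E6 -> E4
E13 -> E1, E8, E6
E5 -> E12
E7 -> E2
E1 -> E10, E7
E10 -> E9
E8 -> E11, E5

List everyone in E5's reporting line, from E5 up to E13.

E5 reports to E8. E8 reports to E13. E13 is at the top.

E5 -> E8 -> E13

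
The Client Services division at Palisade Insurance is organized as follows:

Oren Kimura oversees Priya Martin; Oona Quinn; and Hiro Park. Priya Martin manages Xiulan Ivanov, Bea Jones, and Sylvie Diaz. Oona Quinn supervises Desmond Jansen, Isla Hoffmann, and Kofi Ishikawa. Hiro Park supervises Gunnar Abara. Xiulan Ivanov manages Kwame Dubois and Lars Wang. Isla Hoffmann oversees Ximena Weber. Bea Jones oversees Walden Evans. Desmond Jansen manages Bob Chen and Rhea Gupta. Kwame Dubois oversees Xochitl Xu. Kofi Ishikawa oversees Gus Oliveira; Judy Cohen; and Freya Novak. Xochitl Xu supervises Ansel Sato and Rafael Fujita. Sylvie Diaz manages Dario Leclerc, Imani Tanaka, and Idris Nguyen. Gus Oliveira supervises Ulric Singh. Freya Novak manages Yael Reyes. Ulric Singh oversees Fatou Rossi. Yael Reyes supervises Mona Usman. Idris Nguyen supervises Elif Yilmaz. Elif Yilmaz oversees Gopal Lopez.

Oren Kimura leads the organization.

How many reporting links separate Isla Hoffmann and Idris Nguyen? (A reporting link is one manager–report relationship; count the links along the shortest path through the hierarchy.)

5

Isla Hoffmann is 2 levels below Oren Kimura, and Idris Nguyen is 3 levels below Oren Kimura (their lowest common manager). The shortest path runs up from Isla Hoffmann to Oren Kimura and back down to Idris Nguyen: 2 + 3 = 5 links.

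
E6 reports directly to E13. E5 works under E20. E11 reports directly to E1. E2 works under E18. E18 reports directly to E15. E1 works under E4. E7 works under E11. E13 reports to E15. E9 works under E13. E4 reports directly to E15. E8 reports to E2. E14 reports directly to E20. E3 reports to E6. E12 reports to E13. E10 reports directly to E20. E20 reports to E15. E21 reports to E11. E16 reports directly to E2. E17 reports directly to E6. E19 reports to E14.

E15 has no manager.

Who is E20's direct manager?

E15

E20 reports directly to E15.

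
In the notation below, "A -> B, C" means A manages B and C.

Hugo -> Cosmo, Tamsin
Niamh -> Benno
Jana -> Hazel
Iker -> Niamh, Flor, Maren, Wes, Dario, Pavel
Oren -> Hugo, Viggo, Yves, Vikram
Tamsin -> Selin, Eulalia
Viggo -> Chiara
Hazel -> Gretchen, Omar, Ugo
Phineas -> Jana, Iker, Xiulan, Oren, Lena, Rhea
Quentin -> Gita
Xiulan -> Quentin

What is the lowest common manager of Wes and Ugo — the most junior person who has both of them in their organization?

Phineas

Wes's chain of managers is Iker, Phineas. Ugo's chain of managers is Hazel, Jana, Phineas. The first manager that appears in both chains is Phineas.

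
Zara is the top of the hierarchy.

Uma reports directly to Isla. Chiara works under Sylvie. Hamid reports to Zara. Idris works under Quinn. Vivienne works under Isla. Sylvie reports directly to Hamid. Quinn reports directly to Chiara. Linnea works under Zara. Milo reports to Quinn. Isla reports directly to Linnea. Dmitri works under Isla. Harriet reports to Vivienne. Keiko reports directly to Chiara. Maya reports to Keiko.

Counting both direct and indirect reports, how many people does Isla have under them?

4

Isla directly manages Uma, Vivienne, Dmitri. Uma has no reports. Under Vivienne: Harriet (1). Dmitri has no reports. So Isla's organization is 3 direct reports plus everyone under them: 1 + 2 + 1 = 4.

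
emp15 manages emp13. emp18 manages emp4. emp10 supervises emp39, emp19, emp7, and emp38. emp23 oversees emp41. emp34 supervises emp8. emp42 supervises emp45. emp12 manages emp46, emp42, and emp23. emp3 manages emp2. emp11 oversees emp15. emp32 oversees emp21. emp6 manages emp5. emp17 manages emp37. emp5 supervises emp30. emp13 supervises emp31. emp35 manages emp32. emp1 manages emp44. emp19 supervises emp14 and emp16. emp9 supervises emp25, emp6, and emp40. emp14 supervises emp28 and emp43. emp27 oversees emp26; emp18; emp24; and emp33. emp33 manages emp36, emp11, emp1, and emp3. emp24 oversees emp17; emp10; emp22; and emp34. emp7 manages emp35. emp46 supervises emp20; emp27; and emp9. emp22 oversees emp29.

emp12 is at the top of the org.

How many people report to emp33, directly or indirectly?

9

emp33 directly manages emp11, emp1, emp3, emp36. Under emp11: emp15, emp13, emp31 (3). Under emp1: emp44 (1). Under emp3: emp2 (1). emp36 has no reports. So emp33's organization is 4 direct reports plus everyone under them: 4 + 2 + 2 + 1 = 9.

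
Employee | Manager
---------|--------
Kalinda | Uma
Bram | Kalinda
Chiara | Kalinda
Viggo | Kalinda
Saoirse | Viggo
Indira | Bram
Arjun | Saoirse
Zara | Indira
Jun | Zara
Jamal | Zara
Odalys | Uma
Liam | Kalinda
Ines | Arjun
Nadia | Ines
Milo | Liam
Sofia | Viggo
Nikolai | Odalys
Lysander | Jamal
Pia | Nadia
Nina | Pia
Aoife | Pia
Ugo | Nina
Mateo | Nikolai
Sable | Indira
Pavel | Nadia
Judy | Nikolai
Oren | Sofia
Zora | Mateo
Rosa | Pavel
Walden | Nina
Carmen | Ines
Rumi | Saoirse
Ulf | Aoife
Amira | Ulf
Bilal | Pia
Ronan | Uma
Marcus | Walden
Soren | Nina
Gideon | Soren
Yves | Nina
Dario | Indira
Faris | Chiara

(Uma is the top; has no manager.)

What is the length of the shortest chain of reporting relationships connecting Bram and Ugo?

Bram is 1 level below Kalinda, and Ugo is 8 levels below Kalinda (their lowest common manager). The shortest path runs up from Bram to Kalinda and back down to Ugo: 1 + 8 = 9 links.

9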